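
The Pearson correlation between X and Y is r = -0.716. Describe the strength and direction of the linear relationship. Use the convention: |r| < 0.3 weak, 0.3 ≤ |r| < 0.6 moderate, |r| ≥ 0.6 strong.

r = -0.716 < 0 so the relationship is negative.
|r| = 0.716, which falls in the strong range.

strong negative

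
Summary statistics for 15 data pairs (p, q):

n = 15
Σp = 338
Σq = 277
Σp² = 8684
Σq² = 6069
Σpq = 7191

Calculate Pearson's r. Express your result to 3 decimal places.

r = (nΣpq − ΣpΣq) / √[(nΣp² − (Σp)²)(nΣq² − (Σq)²)]
Numerator: 15×7191 − 338×277 = 14239
Denominator: √[(130260 − 114244)(91035 − 76729)] = √[16016 × 14306] = 15136.8721
r = 14239 / 15136.8721 ≈ 0.941

0.941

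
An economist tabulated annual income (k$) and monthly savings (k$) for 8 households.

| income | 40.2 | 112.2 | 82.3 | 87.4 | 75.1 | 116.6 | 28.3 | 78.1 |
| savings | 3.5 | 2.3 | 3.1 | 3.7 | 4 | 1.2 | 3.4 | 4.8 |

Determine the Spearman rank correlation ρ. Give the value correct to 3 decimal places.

Rank income: 2, 7, 5, 6, 3, 8, 1, 4
Rank savings: 5, 2, 3, 6, 7, 1, 4, 8
d = rank(income) − rank(savings): -3, 5, 2, 0, -4, 7, -3, -4; Σd² = 128
ρ = 1 − 6Σd² / [n(n²−1)] = 1 − 6×128 / (8×63) = 1 − 768/504 ≈ -0.524

-0.524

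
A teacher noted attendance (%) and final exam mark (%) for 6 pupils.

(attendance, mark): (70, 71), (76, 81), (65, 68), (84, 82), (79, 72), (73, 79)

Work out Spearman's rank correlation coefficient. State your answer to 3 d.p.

0.829

Rank attendance: 2, 4, 1, 6, 5, 3
Rank mark: 2, 5, 1, 6, 3, 4
d = rank(attendance) − rank(mark): 0, -1, 0, 0, 2, -1; Σd² = 6
ρ = 1 − 6Σd² / [n(n²−1)] = 1 − 6×6 / (6×35) = 1 − 36/210 ≈ 0.829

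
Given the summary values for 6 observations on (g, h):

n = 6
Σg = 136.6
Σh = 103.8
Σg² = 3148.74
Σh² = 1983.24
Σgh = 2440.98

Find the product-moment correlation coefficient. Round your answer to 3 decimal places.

r = (nΣgh − ΣgΣh) / √[(nΣg² − (Σg)²)(nΣh² − (Σh)²)]
Numerator: 6×2440.98 − 136.6×103.8 = 466.8
Denominator: √[(18892.44 − 18659.56)(11899.44 − 10774.44)] = √[232.88 × 1125] = 511.8496
r = 466.8 / 511.8496 ≈ 0.912

0.912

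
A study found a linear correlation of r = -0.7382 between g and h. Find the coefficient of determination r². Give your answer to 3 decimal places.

0.545

r² = (-0.7382)² = 0.545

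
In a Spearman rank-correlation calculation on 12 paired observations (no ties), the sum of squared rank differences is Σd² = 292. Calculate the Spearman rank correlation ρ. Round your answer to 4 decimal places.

-0.0210

ρ = 1 − 6Σd² / [n(n²−1)] = 1 − 6×292 / (12×143)
  = 1 − 1752/1716 = 1 − 1.02098 ≈ -0.0210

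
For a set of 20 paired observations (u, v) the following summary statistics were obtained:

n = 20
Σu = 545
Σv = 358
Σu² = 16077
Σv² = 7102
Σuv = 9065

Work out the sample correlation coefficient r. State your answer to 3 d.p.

r = (nΣuv − ΣuΣv) / √[(nΣu² − (Σu)²)(nΣv² − (Σv)²)]
Numerator: 20×9065 − 545×358 = -13810
Denominator: √[(321540 − 297025)(142040 − 128164)] = √[24515 × 13876] = 18443.7019
r = -13810 / 18443.7019 ≈ -0.749

-0.749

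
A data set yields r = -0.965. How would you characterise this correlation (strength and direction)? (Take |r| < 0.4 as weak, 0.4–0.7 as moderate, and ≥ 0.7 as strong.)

strong negative

r = -0.965 < 0 so the relationship is negative.
|r| = 0.965, which falls in the strong range.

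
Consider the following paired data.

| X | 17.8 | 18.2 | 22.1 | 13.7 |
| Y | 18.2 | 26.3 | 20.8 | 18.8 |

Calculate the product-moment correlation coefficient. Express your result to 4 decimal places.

n = 4, ΣX = 71.8, ΣY = 84.1, ΣX² = 1324.18, ΣY² = 1809.01, ΣXY = 1519.86
nΣXY − ΣXΣY = 6079.44 − 6038.38 = 41.06
nΣX² − (ΣX)² = 5296.72 − 5155.24 = 141.48; nΣY² − (ΣY)² = 7236.04 − 7072.81 = 163.23
r = 41.06 / √(141.48 × 163.23) = 41.06 / 151.9664 ≈ 0.2702

0.2702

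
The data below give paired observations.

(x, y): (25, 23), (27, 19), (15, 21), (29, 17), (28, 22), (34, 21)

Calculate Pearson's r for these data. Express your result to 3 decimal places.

n = 6, Σx = 158, Σy = 123, Σx² = 4360, Σy² = 2545, Σxy = 3226
nΣxy − ΣxΣy = 19356 − 19434 = -78
nΣx² − (Σx)² = 26160 − 24964 = 1196; nΣy² − (Σy)² = 15270 − 15129 = 141
r = -78 / √(1196 × 141) = -78 / 410.6531 ≈ -0.190

-0.190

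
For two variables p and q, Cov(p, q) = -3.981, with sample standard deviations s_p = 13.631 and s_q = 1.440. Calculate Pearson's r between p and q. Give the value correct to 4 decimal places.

-0.2028

r = Cov(p,q) / (s_p · s_q) = -3.981 / (13.631 × 1.440)
  = -3.981 / 19.6286 ≈ -0.2028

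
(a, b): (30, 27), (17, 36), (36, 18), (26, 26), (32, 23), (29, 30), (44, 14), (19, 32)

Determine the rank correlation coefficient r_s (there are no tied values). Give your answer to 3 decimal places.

Rank a: 5, 1, 7, 3, 6, 4, 8, 2
Rank b: 5, 8, 2, 4, 3, 6, 1, 7
d = rank(a) − rank(b): 0, -7, 5, -1, 3, -2, 7, -5; Σd² = 162
ρ = 1 − 6Σd² / [n(n²−1)] = 1 − 6×162 / (8×63) = 1 − 972/504 ≈ -0.929

-0.929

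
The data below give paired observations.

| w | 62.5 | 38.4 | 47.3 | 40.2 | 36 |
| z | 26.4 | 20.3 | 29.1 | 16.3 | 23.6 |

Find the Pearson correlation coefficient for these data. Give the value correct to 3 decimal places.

0.548

n = 5, Σw = 224.4, Σz = 115.7, Σw² = 10530.14, Σz² = 2778.51, Σwz = 5310.81
nΣwz − ΣwΣz = 26554.05 − 25963.08 = 590.97
nΣw² − (Σw)² = 52650.7 − 50355.36 = 2295.34; nΣz² − (Σz)² = 13892.55 − 13386.49 = 506.06
r = 590.97 / √(2295.34 × 506.06) = 590.97 / 1077.7661 ≈ 0.548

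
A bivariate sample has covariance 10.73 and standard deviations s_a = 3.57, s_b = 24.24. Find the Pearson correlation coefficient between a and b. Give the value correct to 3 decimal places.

0.124

r = Cov(a,b) / (s_a · s_b) = 10.73 / (3.57 × 24.24)
  = 10.73 / 86.5368 ≈ 0.124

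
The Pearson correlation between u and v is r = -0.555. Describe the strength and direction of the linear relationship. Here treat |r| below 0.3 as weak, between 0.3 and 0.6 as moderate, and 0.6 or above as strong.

moderate negative

r = -0.555 < 0 so the relationship is negative.
|r| = 0.555, which falls in the moderate range.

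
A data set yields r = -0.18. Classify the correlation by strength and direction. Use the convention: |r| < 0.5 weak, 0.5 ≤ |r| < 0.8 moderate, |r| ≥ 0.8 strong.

r = -0.18 < 0 so the relationship is negative.
|r| = 0.18, which falls in the weak range.

weak negative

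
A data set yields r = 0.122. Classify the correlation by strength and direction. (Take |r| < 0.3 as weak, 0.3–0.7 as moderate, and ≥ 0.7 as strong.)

weak positive

r = 0.122 > 0 so the relationship is positive.
|r| = 0.122, which falls in the weak range.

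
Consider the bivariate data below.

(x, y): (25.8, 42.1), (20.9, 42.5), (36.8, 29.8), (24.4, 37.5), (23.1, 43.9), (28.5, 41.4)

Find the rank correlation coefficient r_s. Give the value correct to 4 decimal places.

-0.7714

Rank x: 4, 1, 6, 3, 2, 5
Rank y: 4, 5, 1, 2, 6, 3
d = rank(x) − rank(y): 0, -4, 5, 1, -4, 2; Σd² = 62
ρ = 1 − 6Σd² / [n(n²−1)] = 1 − 6×62 / (6×35) = 1 − 372/210 ≈ -0.7714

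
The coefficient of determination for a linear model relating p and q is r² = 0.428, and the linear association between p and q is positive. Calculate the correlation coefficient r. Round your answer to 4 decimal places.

|r| = √0.428 = 0.6542
The association is positive, so r = 0.6542.

0.6542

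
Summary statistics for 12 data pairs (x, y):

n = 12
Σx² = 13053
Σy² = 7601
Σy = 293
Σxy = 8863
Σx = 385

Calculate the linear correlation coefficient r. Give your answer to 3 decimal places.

r = (nΣxy − ΣxΣy) / √[(nΣx² − (Σx)²)(nΣy² − (Σy)²)]
Numerator: 12×8863 − 385×293 = -6449
Denominator: √[(156636 − 148225)(91212 − 85849)] = √[8411 × 5363] = 6716.2633
r = -6449 / 6716.2633 ≈ -0.960

-0.960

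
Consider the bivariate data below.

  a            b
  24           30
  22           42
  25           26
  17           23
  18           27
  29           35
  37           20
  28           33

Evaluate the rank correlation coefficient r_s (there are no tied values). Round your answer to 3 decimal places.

0.000

Rank a: 4, 3, 5, 1, 2, 7, 8, 6
Rank b: 5, 8, 3, 2, 4, 7, 1, 6
d = rank(a) − rank(b): -1, -5, 2, -1, -2, 0, 7, 0; Σd² = 84
ρ = 1 − 6Σd² / [n(n²−1)] = 1 − 6×84 / (8×63) = 1 − 504/504 ≈ 0.000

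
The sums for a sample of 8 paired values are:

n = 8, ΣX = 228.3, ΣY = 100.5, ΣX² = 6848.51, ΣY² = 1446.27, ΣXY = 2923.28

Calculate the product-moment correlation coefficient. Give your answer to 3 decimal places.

0.223

r = (nΣXY − ΣXΣY) / √[(nΣX² − (ΣX)²)(nΣY² − (ΣY)²)]
Numerator: 8×2923.28 − 228.3×100.5 = 442.09
Denominator: √[(54788.08 − 52120.89)(11570.16 − 10100.25)] = √[2667.19 × 1469.91] = 1980.0326
r = 442.09 / 1980.0326 ≈ 0.223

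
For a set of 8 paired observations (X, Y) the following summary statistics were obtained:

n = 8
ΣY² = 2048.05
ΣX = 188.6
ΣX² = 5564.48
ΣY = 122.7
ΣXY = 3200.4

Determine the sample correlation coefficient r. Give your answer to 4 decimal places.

0.7140

r = (nΣXY − ΣXΣY) / √[(nΣX² − (ΣX)²)(nΣY² − (ΣY)²)]
Numerator: 8×3200.4 − 188.6×122.7 = 2461.98
Denominator: √[(44515.84 − 35569.96)(16384.4 − 15055.29)] = √[8945.88 × 1329.11] = 3448.1964
r = 2461.98 / 3448.1964 ≈ 0.7140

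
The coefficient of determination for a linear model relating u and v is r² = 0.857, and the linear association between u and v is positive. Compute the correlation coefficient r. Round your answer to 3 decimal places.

|r| = √0.857 = 0.926
The association is positive, so r = 0.926.

0.926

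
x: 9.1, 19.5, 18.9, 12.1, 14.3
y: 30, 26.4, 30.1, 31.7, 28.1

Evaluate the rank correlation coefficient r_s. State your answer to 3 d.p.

Rank x: 1, 5, 4, 2, 3
Rank y: 3, 1, 4, 5, 2
d = rank(x) − rank(y): -2, 4, 0, -3, 1; Σd² = 30
ρ = 1 − 6Σd² / [n(n²−1)] = 1 − 6×30 / (5×24) = 1 − 180/120 ≈ -0.500

-0.500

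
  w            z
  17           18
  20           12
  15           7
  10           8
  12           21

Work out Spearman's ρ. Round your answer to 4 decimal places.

0.1000

Rank w: 4, 5, 3, 1, 2
Rank z: 4, 3, 1, 2, 5
d = rank(w) − rank(z): 0, 2, 2, -1, -3; Σd² = 18
ρ = 1 − 6Σd² / [n(n²−1)] = 1 − 6×18 / (5×24) = 1 − 108/120 ≈ 0.1000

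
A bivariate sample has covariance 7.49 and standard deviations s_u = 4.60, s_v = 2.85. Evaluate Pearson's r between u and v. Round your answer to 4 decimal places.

0.5713

r = Cov(u,v) / (s_u · s_v) = 7.49 / (4.60 × 2.85)
  = 7.49 / 13.1100 ≈ 0.5713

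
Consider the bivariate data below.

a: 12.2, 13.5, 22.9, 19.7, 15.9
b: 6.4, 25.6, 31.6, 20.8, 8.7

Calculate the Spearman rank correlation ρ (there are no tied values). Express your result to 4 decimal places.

Rank a: 1, 2, 5, 4, 3
Rank b: 1, 4, 5, 3, 2
d = rank(a) − rank(b): 0, -2, 0, 1, 1; Σd² = 6
ρ = 1 − 6Σd² / [n(n²−1)] = 1 − 6×6 / (5×24) = 1 − 36/120 ≈ 0.7000

0.7000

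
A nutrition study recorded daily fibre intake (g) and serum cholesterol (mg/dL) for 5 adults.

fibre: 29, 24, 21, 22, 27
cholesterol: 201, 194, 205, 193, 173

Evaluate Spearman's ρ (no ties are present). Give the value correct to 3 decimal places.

Rank fibre: 5, 3, 1, 2, 4
Rank cholesterol: 4, 3, 5, 2, 1
d = rank(fibre) − rank(cholesterol): 1, 0, -4, 0, 3; Σd² = 26
ρ = 1 − 6Σd² / [n(n²−1)] = 1 − 6×26 / (5×24) = 1 − 156/120 ≈ -0.300

-0.300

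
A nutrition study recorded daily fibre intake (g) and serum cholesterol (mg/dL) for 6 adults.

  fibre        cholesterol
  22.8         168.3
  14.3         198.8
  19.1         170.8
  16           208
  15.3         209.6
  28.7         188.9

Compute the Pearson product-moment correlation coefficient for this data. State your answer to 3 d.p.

-0.532

n = 6, Σx = 116.2, Σy = 1144.4, Σx² = 2402.92, Σy² = 219898.34, Σxy = 21898.67
nΣxy − ΣxΣy = 131392.02 − 132979.28 = -1587.26
nΣx² − (Σx)² = 14417.52 − 13502.44 = 915.08; nΣy² − (Σy)² = 1319390.04 − 1309651.36 = 9738.68
r = -1587.26 / √(915.08 × 9738.68) = -1587.26 / 2985.2423 ≈ -0.532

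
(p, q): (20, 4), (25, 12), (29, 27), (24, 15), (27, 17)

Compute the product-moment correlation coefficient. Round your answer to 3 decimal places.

n = 5, Σp = 125, Σq = 75, Σp² = 3171, Σq² = 1403, Σpq = 1982
nΣpq − ΣpΣq = 9910 − 9375 = 535
nΣp² − (Σp)² = 15855 − 15625 = 230; nΣq² − (Σq)² = 7015 − 5625 = 1390
r = 535 / √(230 × 1390) = 535 / 565.4202 ≈ 0.946

0.946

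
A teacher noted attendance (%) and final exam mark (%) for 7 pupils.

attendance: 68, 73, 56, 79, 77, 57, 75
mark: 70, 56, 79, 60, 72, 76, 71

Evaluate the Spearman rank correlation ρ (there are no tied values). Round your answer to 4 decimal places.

-0.5714

Rank attendance: 3, 4, 1, 7, 6, 2, 5
Rank mark: 3, 1, 7, 2, 5, 6, 4
d = rank(attendance) − rank(mark): 0, 3, -6, 5, 1, -4, 1; Σd² = 88
ρ = 1 − 6Σd² / [n(n²−1)] = 1 − 6×88 / (7×48) = 1 − 528/336 ≈ -0.5714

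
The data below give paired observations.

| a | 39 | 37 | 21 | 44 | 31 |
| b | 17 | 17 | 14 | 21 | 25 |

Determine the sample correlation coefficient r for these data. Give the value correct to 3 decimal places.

n = 5, Σa = 172, Σb = 94, Σa² = 6228, Σb² = 1840, Σab = 3285
nΣab − ΣaΣb = 16425 − 16168 = 257
nΣa² − (Σa)² = 31140 − 29584 = 1556; nΣb² − (Σb)² = 9200 − 8836 = 364
r = 257 / √(1556 × 364) = 257 / 752.5849 ≈ 0.341

0.341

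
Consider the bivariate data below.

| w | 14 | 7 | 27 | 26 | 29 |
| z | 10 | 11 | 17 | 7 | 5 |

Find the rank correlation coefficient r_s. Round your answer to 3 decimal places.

Rank w: 2, 1, 4, 3, 5
Rank z: 3, 4, 5, 2, 1
d = rank(w) − rank(z): -1, -3, -1, 1, 4; Σd² = 28
ρ = 1 − 6Σd² / [n(n²−1)] = 1 − 6×28 / (5×24) = 1 − 168/120 ≈ -0.400

-0.400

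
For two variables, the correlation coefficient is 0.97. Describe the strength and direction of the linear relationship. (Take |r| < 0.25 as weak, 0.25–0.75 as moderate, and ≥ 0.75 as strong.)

strong positive

r = 0.97 > 0 so the relationship is positive.
|r| = 0.97, which falls in the strong range.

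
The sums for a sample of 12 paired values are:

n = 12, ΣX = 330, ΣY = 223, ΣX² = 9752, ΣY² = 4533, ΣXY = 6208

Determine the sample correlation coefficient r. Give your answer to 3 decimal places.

0.147

r = (nΣXY − ΣXΣY) / √[(nΣX² − (ΣX)²)(nΣY² − (ΣY)²)]
Numerator: 12×6208 − 330×223 = 906
Denominator: √[(117024 − 108900)(54396 − 49729)] = √[8124 × 4667] = 6157.4920
r = 906 / 6157.4920 ≈ 0.147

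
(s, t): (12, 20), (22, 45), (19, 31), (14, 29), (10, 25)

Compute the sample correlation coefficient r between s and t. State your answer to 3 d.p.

0.883

n = 5, Σs = 77, Σt = 150, Σs² = 1285, Σt² = 4852, Σst = 2475
nΣst − ΣsΣt = 12375 − 11550 = 825
nΣs² − (Σs)² = 6425 − 5929 = 496; nΣt² − (Σt)² = 24260 − 22500 = 1760
r = 825 / √(496 × 1760) = 825 / 934.3233 ≈ 0.883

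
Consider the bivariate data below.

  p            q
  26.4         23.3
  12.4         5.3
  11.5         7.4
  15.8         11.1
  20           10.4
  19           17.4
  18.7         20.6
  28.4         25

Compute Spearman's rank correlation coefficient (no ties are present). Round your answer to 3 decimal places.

0.810

Rank p: 7, 2, 1, 3, 6, 5, 4, 8
Rank q: 7, 1, 2, 4, 3, 5, 6, 8
d = rank(p) − rank(q): 0, 1, -1, -1, 3, 0, -2, 0; Σd² = 16
ρ = 1 − 6Σd² / [n(n²−1)] = 1 − 6×16 / (8×63) = 1 − 96/504 ≈ 0.810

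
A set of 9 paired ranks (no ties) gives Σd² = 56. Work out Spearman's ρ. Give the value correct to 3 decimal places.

ρ = 1 − 6Σd² / [n(n²−1)] = 1 − 6×56 / (9×80)
  = 1 − 336/720 = 1 − 0.4667 ≈ 0.533

0.533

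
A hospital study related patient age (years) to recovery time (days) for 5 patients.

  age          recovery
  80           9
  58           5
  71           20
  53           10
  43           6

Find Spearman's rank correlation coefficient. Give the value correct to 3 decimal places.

Rank age: 5, 3, 4, 2, 1
Rank recovery: 3, 1, 5, 4, 2
d = rank(age) − rank(recovery): 2, 2, -1, -2, -1; Σd² = 14
ρ = 1 − 6Σd² / [n(n²−1)] = 1 − 6×14 / (5×24) = 1 − 84/120 ≈ 0.300

0.300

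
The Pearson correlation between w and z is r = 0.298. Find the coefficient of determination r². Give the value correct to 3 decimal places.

r² = (0.298)² = 0.089

0.089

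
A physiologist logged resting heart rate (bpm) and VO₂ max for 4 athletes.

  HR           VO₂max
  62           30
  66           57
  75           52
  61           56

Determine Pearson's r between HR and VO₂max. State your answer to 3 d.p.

0.280

n = 4, Σx = 264, Σy = 195, Σx² = 17546, Σy² = 9989, Σxy = 12938
nΣxy − ΣxΣy = 51752 − 51480 = 272
nΣx² − (Σx)² = 70184 − 69696 = 488; nΣy² − (Σy)² = 39956 − 38025 = 1931
r = 272 / √(488 × 1931) = 272 / 970.7358 ≈ 0.280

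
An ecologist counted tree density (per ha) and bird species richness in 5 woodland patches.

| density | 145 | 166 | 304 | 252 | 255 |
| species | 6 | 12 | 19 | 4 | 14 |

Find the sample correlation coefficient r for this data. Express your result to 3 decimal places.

n = 5, Σx = 1122, Σy = 55, Σx² = 269526, Σy² = 753, Σxy = 13216
nΣxy − ΣxΣy = 66080 − 61710 = 4370
nΣx² − (Σx)² = 1347630 − 1258884 = 88746; nΣy² − (Σy)² = 3765 − 3025 = 740
r = 4370 / √(88746 × 740) = 4370 / 8103.8287 ≈ 0.539

0.539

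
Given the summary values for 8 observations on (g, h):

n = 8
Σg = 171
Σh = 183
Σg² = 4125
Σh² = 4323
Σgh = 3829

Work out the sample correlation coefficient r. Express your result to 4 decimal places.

-0.3258

r = (nΣgh − ΣgΣh) / √[(nΣg² − (Σg)²)(nΣh² − (Σh)²)]
Numerator: 8×3829 − 171×183 = -661
Denominator: √[(33000 − 29241)(34584 − 33489)] = √[3759 × 1095] = 2028.8186
r = -661 / 2028.8186 ≈ -0.3258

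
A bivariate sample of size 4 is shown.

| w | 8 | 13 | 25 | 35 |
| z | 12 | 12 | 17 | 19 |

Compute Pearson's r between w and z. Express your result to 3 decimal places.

0.979

n = 4, Σw = 81, Σz = 60, Σw² = 2083, Σz² = 938, Σwz = 1342
nΣwz − ΣwΣz = 5368 − 4860 = 508
nΣw² − (Σw)² = 8332 − 6561 = 1771; nΣz² − (Σz)² = 3752 − 3600 = 152
r = 508 / √(1771 × 152) = 508 / 518.8372 ≈ 0.979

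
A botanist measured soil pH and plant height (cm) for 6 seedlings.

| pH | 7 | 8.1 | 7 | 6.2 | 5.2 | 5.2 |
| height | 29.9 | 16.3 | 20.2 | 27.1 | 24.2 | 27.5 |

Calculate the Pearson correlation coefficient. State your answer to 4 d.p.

-0.5820

n = 6, Σx = 38.7, Σy = 145.2, Σx² = 256.13, Σy² = 3644.04, Σxy = 919.59
nΣxy − ΣxΣy = 5517.54 − 5619.24 = -101.7
nΣx² − (Σx)² = 1536.78 − 1497.69 = 39.09; nΣy² − (Σy)² = 21864.24 − 21083.04 = 781.2
r = -101.7 / √(39.09 × 781.2) = -101.7 / 174.7487 ≈ -0.5820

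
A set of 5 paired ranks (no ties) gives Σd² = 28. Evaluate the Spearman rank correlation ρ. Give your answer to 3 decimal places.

-0.400

ρ = 1 − 6Σd² / [n(n²−1)] = 1 − 6×28 / (5×24)
  = 1 − 168/120 = 1 − 1.4000 ≈ -0.400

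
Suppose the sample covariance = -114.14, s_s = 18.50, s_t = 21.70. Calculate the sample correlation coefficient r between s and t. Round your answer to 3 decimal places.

r = Cov(s,t) / (s_s · s_t) = -114.14 / (18.50 × 21.70)
  = -114.14 / 401.4500 ≈ -0.284

-0.284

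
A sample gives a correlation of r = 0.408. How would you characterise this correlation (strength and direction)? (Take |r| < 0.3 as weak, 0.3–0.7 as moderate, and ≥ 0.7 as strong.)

r = 0.408 > 0 so the relationship is positive.
|r| = 0.408, which falls in the moderate range.

moderate positive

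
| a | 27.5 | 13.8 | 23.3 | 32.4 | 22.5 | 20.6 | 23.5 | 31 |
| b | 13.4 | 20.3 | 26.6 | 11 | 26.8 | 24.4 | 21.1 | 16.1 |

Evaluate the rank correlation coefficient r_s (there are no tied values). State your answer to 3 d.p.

-0.667

Rank a: 6, 1, 4, 8, 3, 2, 5, 7
Rank b: 2, 4, 7, 1, 8, 6, 5, 3
d = rank(a) − rank(b): 4, -3, -3, 7, -5, -4, 0, 4; Σd² = 140
ρ = 1 − 6Σd² / [n(n²−1)] = 1 − 6×140 / (8×63) = 1 − 840/504 ≈ -0.667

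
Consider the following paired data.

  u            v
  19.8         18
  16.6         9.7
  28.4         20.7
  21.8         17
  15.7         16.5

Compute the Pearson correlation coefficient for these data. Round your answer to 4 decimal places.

0.7178

n = 5, Σu = 102.3, Σv = 81.9, Σu² = 2195.89, Σv² = 1407.83, Σuv = 1734.95
nΣuv − ΣuΣv = 8674.75 − 8378.37 = 296.38
nΣu² − (Σu)² = 10979.45 − 10465.29 = 514.16; nΣv² − (Σv)² = 7039.15 − 6707.61 = 331.54
r = 296.38 / √(514.16 × 331.54) = 296.38 / 412.8736 ≈ 0.7178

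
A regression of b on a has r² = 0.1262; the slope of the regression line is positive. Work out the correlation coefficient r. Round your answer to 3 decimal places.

0.355

|r| = √0.1262 = 0.355
The association is positive, so r = 0.355.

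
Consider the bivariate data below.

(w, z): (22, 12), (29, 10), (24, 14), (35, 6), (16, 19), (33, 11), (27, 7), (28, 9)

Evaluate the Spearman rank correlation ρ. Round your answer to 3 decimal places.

Rank w: 2, 6, 3, 8, 1, 7, 4, 5
Rank z: 6, 4, 7, 1, 8, 5, 2, 3
d = rank(w) − rank(z): -4, 2, -4, 7, -7, 2, 2, 2; Σd² = 146
ρ = 1 − 6Σd² / [n(n²−1)] = 1 − 6×146 / (8×63) = 1 − 876/504 ≈ -0.738

-0.738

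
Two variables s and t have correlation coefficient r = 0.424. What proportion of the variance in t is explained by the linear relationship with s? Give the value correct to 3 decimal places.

r² = (0.424)² = 0.180

0.180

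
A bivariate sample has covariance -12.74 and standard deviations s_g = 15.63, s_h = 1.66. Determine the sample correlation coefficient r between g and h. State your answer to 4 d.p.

-0.4910

r = Cov(g,h) / (s_g · s_h) = -12.74 / (15.63 × 1.66)
  = -12.74 / 25.9458 ≈ -0.4910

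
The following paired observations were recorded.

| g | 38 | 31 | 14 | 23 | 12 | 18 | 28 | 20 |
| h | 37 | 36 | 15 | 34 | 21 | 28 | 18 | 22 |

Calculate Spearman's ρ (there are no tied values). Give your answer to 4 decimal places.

Rank g: 8, 7, 2, 5, 1, 3, 6, 4
Rank h: 8, 7, 1, 6, 3, 5, 2, 4
d = rank(g) − rank(h): 0, 0, 1, -1, -2, -2, 4, 0; Σd² = 26
ρ = 1 − 6Σd² / [n(n²−1)] = 1 − 6×26 / (8×63) = 1 − 156/504 ≈ 0.6905

0.6905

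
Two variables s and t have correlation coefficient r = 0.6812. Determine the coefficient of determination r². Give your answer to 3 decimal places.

r² = (0.6812)² = 0.464

0.464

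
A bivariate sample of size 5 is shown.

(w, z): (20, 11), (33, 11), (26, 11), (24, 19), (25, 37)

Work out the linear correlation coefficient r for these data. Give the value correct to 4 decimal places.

n = 5, Σw = 128, Σz = 89, Σw² = 3366, Σz² = 2093, Σwz = 2250
nΣwz − ΣwΣz = 11250 − 11392 = -142
nΣw² − (Σw)² = 16830 − 16384 = 446; nΣz² − (Σz)² = 10465 − 7921 = 2544
r = -142 / √(446 × 2544) = -142 / 1065.1873 ≈ -0.1333

-0.1333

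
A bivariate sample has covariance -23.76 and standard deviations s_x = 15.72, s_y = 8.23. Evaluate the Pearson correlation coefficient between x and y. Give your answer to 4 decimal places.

r = Cov(x,y) / (s_x · s_y) = -23.76 / (15.72 × 8.23)
  = -23.76 / 129.3756 ≈ -0.1837

-0.1837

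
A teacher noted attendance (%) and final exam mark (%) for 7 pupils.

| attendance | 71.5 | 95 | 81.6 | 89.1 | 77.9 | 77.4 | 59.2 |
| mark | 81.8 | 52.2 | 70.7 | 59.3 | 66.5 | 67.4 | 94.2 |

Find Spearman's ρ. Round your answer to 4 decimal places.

Rank attendance: 2, 7, 5, 6, 4, 3, 1
Rank mark: 6, 1, 5, 2, 3, 4, 7
d = rank(attendance) − rank(mark): -4, 6, 0, 4, 1, -1, -6; Σd² = 106
ρ = 1 − 6Σd² / [n(n²−1)] = 1 − 6×106 / (7×48) = 1 − 636/336 ≈ -0.8929

-0.8929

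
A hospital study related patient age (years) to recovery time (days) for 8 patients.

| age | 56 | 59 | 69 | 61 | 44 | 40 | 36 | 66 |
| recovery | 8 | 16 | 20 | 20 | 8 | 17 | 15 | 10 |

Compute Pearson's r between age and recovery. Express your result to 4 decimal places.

0.1912

n = 8, Σx = 431, Σy = 114, Σx² = 24287, Σy² = 1798, Σxy = 6224
nΣxy − ΣxΣy = 49792 − 49134 = 658
nΣx² − (Σx)² = 194296 − 185761 = 8535; nΣy² − (Σy)² = 14384 − 12996 = 1388
r = 658 / √(8535 × 1388) = 658 / 3441.8861 ≈ 0.1912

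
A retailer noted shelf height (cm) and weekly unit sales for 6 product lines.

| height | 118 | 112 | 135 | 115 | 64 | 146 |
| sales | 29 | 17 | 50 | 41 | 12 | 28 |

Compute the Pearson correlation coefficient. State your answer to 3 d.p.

n = 6, Σx = 690, Σy = 177, Σx² = 83330, Σy² = 6239, Σxy = 21647
nΣxy − ΣxΣy = 129882 − 122130 = 7752
nΣx² − (Σx)² = 499980 − 476100 = 23880; nΣy² − (Σy)² = 37434 − 31329 = 6105
r = 7752 / √(23880 × 6105) = 7752 / 12074.2453 ≈ 0.642

0.642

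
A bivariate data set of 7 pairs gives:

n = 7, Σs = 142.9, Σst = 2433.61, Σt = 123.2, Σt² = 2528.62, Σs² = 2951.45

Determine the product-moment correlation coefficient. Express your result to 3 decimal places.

r = (nΣst − ΣsΣt) / √[(nΣs² − (Σs)²)(nΣt² − (Σt)²)]
Numerator: 7×2433.61 − 142.9×123.2 = -570.01
Denominator: √[(20660.15 − 20420.41)(17700.34 − 15178.24)] = √[239.74 × 2522.1] = 777.5913
r = -570.01 / 777.5913 ≈ -0.733

-0.733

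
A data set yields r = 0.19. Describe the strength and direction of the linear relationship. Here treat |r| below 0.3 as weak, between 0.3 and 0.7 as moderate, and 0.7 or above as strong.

weak positive

r = 0.19 > 0 so the relationship is positive.
|r| = 0.19, which falls in the weak range.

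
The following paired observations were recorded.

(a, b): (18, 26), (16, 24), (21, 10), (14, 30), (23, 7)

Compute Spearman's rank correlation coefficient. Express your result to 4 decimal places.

Rank a: 3, 2, 4, 1, 5
Rank b: 4, 3, 2, 5, 1
d = rank(a) − rank(b): -1, -1, 2, -4, 4; Σd² = 38
ρ = 1 − 6Σd² / [n(n²−1)] = 1 − 6×38 / (5×24) = 1 − 228/120 ≈ -0.9000

-0.9000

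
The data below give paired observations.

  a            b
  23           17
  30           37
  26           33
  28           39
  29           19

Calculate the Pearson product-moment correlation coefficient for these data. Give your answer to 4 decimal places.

0.5075

n = 5, Σa = 136, Σb = 145, Σa² = 3730, Σb² = 4629, Σab = 4002
nΣab − ΣaΣb = 20010 − 19720 = 290
nΣa² − (Σa)² = 18650 − 18496 = 154; nΣb² − (Σb)² = 23145 − 21025 = 2120
r = 290 / √(154 × 2120) = 290 / 571.3843 ≈ 0.5075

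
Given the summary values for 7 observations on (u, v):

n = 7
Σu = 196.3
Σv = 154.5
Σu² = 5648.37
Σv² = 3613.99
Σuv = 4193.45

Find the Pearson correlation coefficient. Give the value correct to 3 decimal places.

r = (nΣuv − ΣuΣv) / √[(nΣu² − (Σu)²)(nΣv² − (Σv)²)]
Numerator: 7×4193.45 − 196.3×154.5 = -974.2
Denominator: √[(39538.59 − 38533.69)(25297.93 − 23870.25)] = √[1004.9 × 1427.68] = 1197.7795
r = -974.2 / 1197.7795 ≈ -0.813

-0.813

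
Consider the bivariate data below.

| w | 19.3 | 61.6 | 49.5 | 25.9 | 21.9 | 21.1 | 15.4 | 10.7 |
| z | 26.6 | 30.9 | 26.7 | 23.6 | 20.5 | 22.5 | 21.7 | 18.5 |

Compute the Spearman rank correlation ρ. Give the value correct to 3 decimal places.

Rank w: 3, 8, 7, 6, 5, 4, 2, 1
Rank z: 6, 8, 7, 5, 2, 4, 3, 1
d = rank(w) − rank(z): -3, 0, 0, 1, 3, 0, -1, 0; Σd² = 20
ρ = 1 − 6Σd² / [n(n²−1)] = 1 − 6×20 / (8×63) = 1 − 120/504 ≈ 0.762

0.762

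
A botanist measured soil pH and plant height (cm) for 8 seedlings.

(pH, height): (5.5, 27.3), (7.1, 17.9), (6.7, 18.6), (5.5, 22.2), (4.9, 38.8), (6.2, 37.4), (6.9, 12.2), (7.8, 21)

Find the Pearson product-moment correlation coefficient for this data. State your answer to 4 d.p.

n = 8, Σx = 50.6, Σy = 195.4, Σx² = 326.7, Σy² = 5398.54, Σxy = 1193.94
nΣxy − ΣxΣy = 9551.52 − 9887.24 = -335.72
nΣx² − (Σx)² = 2613.6 − 2560.36 = 53.24; nΣy² − (Σy)² = 43188.32 − 38181.16 = 5007.16
r = -335.72 / √(53.24 × 5007.16) = -335.72 / 516.3150 ≈ -0.6502

-0.6502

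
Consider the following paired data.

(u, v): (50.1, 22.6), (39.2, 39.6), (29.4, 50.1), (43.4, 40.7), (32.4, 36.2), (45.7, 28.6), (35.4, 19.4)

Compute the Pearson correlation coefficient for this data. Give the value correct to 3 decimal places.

n = 7, Σu = 275.6, Σv = 237.2, Σu² = 11185.98, Σv² = 8750.18, Σuv = 9090.56
nΣuv − ΣuΣv = 63633.92 − 65372.32 = -1738.4
nΣu² − (Σu)² = 78301.86 − 75955.36 = 2346.5; nΣv² − (Σv)² = 61251.26 − 56263.84 = 4987.42
r = -1738.4 / √(2346.5 × 4987.42) = -1738.4 / 3420.9620 ≈ -0.508

-0.508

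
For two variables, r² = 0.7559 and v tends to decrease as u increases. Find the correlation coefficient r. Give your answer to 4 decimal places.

-0.8694

|r| = √0.7559 = 0.8694
The association is negative, so r = −0.8694.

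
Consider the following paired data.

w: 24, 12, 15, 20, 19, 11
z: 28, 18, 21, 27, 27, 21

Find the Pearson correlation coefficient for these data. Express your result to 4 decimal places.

n = 6, Σw = 101, Σz = 142, Σw² = 1827, Σz² = 3448, Σwz = 2487
nΣwz − ΣwΣz = 14922 − 14342 = 580
nΣw² − (Σw)² = 10962 − 10201 = 761; nΣz² − (Σz)² = 20688 − 20164 = 524
r = 580 / √(761 × 524) = 580 / 631.4776 ≈ 0.9185

0.9185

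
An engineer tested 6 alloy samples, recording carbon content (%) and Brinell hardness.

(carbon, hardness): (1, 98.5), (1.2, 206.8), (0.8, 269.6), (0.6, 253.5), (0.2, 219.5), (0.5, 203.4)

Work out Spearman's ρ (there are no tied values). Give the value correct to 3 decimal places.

Rank carbon: 5, 6, 4, 3, 1, 2
Rank hardness: 1, 3, 6, 5, 4, 2
d = rank(carbon) − rank(hardness): 4, 3, -2, -2, -3, 0; Σd² = 42
ρ = 1 − 6Σd² / [n(n²−1)] = 1 − 6×42 / (6×35) = 1 − 252/210 ≈ -0.200

-0.200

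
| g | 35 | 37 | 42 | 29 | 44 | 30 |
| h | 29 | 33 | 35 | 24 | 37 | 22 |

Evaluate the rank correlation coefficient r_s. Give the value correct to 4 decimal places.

0.9429

Rank g: 3, 4, 5, 1, 6, 2
Rank h: 3, 4, 5, 2, 6, 1
d = rank(g) − rank(h): 0, 0, 0, -1, 0, 1; Σd² = 2
ρ = 1 − 6Σd² / [n(n²−1)] = 1 − 6×2 / (6×35) = 1 − 12/210 ≈ 0.9429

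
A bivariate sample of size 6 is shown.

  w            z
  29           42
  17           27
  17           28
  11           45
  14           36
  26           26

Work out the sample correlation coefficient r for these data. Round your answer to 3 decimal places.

-0.166

n = 6, Σw = 114, Σz = 204, Σw² = 2412, Σz² = 7274, Σwz = 3828
nΣwz − ΣwΣz = 22968 − 23256 = -288
nΣw² − (Σw)² = 14472 − 12996 = 1476; nΣz² − (Σz)² = 43644 − 41616 = 2028
r = -288 / √(1476 × 2028) = -288 / 1730.1237 ≈ -0.166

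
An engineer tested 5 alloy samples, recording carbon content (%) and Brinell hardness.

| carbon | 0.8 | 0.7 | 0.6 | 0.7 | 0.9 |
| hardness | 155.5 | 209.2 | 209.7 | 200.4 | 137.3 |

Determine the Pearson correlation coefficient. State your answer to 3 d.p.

n = 5, Σx = 3.7, Σy = 912.1, Σx² = 2.79, Σy² = 170930.43, Σxy = 660.51
nΣxy − ΣxΣy = 3302.55 − 3374.77 = -72.22
nΣx² − (Σx)² = 13.95 − 13.69 = 0.26; nΣy² − (Σy)² = 854652.15 − 831926.41 = 22725.74
r = -72.22 / √(0.26 × 22725.74) = -72.22 / 76.8680 ≈ -0.940

-0.940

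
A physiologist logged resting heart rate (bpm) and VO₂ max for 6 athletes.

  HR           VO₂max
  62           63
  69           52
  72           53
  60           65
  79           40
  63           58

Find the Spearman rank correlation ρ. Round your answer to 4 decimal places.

-0.9429

Rank HR: 2, 4, 5, 1, 6, 3
Rank VO₂max: 5, 2, 3, 6, 1, 4
d = rank(HR) − rank(VO₂max): -3, 2, 2, -5, 5, -1; Σd² = 68
ρ = 1 − 6Σd² / [n(n²−1)] = 1 − 6×68 / (6×35) = 1 − 408/210 ≈ -0.9429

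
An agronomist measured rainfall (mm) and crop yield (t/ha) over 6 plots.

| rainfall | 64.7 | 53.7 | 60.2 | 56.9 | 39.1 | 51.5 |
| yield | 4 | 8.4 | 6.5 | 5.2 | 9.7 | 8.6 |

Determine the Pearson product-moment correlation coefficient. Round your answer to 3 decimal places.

-0.877

n = 6, Σx = 326.1, Σy = 42.4, Σx² = 18112.49, Σy² = 323.9, Σxy = 2219.23
nΣxy − ΣxΣy = 13315.38 − 13826.64 = -511.26
nΣx² − (Σx)² = 108674.94 − 106341.21 = 2333.73; nΣy² − (Σy)² = 1943.4 − 1797.76 = 145.64
r = -511.26 / √(2333.73 × 145.64) = -511.26 / 582.9961 ≈ -0.877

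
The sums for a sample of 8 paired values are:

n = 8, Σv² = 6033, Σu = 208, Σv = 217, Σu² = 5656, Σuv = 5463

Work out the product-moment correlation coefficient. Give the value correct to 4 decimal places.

-0.9379

r = (nΣuv − ΣuΣv) / √[(nΣu² − (Σu)²)(nΣv² − (Σv)²)]
Numerator: 8×5463 − 208×217 = -1432
Denominator: √[(45248 − 43264)(48264 − 47089)] = √[1984 × 1175] = 1526.8268
r = -1432 / 1526.8268 ≈ -0.9379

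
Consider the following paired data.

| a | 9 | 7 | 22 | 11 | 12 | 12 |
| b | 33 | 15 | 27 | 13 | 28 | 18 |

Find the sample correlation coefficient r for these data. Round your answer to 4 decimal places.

0.2888

n = 6, Σa = 73, Σb = 134, Σa² = 1023, Σb² = 3320, Σab = 1691
nΣab − ΣaΣb = 10146 − 9782 = 364
nΣa² − (Σa)² = 6138 − 5329 = 809; nΣb² − (Σb)² = 19920 − 17956 = 1964
r = 364 / √(809 × 1964) = 364 / 1260.5062 ≈ 0.2888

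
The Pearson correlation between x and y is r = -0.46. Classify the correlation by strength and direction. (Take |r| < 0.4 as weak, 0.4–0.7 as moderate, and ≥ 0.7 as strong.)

r = -0.46 < 0 so the relationship is negative.
|r| = 0.46, which falls in the moderate range.

moderate negative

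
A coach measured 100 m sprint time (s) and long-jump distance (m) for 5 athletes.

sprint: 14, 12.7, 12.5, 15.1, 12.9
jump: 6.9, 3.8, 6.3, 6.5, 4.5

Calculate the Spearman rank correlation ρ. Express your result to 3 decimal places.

0.600

Rank sprint: 4, 2, 1, 5, 3
Rank jump: 5, 1, 3, 4, 2
d = rank(sprint) − rank(jump): -1, 1, -2, 1, 1; Σd² = 8
ρ = 1 − 6Σd² / [n(n²−1)] = 1 − 6×8 / (5×24) = 1 − 48/120 ≈ 0.600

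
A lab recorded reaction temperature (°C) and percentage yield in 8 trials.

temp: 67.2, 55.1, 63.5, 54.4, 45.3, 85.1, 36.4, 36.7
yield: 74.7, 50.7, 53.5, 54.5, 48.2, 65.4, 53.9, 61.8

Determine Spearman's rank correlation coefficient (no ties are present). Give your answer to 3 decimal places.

0.405

Rank temp: 7, 5, 6, 4, 3, 8, 1, 2
Rank yield: 8, 2, 3, 5, 1, 7, 4, 6
d = rank(temp) − rank(yield): -1, 3, 3, -1, 2, 1, -3, -4; Σd² = 50
ρ = 1 − 6Σd² / [n(n²−1)] = 1 − 6×50 / (8×63) = 1 − 300/504 ≈ 0.405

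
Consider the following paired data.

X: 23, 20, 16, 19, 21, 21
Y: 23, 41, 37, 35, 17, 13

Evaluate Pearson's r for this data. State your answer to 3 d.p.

-0.614

n = 6, ΣX = 120, ΣY = 166, ΣX² = 2428, ΣY² = 5262, ΣXY = 3236
nΣXY − ΣXΣY = 19416 − 19920 = -504
nΣX² − (ΣX)² = 14568 − 14400 = 168; nΣY² − (ΣY)² = 31572 − 27556 = 4016
r = -504 / √(168 × 4016) = -504 / 821.3939 ≈ -0.614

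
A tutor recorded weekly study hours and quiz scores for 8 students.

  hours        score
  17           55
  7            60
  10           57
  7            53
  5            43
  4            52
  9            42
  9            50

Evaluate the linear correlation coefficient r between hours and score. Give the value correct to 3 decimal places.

n = 8, Σx = 68, Σy = 412, Σx² = 690, Σy² = 21500, Σxy = 3547
nΣxy − ΣxΣy = 28376 − 28016 = 360
nΣx² − (Σx)² = 5520 − 4624 = 896; nΣy² − (Σy)² = 172000 − 169744 = 2256
r = 360 / √(896 × 2256) = 360 / 1421.7510 ≈ 0.253

0.253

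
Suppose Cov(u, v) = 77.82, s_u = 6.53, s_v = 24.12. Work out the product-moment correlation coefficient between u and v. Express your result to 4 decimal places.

0.4941

r = Cov(u,v) / (s_u · s_v) = 77.82 / (6.53 × 24.12)
  = 77.82 / 157.5036 ≈ 0.4941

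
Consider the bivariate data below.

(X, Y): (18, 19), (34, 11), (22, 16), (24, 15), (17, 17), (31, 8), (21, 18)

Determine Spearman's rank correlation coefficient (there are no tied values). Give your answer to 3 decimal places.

Rank X: 2, 7, 4, 5, 1, 6, 3
Rank Y: 7, 2, 4, 3, 5, 1, 6
d = rank(X) − rank(Y): -5, 5, 0, 2, -4, 5, -3; Σd² = 104
ρ = 1 − 6Σd² / [n(n²−1)] = 1 − 6×104 / (7×48) = 1 − 624/336 ≈ -0.857

-0.857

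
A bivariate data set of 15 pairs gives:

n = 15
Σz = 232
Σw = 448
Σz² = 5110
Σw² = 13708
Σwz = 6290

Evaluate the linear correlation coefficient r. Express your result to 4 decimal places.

-0.9049

r = (nΣwz − ΣwΣz) / √[(nΣw² − (Σw)²)(nΣz² − (Σz)²)]
Numerator: 15×6290 − 448×232 = -9586
Denominator: √[(205620 − 200704)(76650 − 53824)] = √[4916 × 22826] = 10593.0456
r = -9586 / 10593.0456 ≈ -0.9049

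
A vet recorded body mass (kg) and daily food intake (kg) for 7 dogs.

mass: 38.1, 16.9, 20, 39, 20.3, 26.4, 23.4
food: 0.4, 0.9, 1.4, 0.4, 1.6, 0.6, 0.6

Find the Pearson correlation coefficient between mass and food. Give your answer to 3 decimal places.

-0.730

n = 7, Σx = 184.1, Σy = 5.9, Σx² = 5314.83, Σy² = 6.37, Σxy = 136.41
nΣxy − ΣxΣy = 954.87 − 1086.19 = -131.32
nΣx² − (Σx)² = 37203.81 − 33892.81 = 3311; nΣy² − (Σy)² = 44.59 − 34.81 = 9.78
r = -131.32 / √(3311 × 9.78) = -131.32 / 179.9488 ≈ -0.730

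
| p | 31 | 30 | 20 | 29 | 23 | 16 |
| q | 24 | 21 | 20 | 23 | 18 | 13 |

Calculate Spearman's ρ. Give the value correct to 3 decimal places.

0.886

Rank p: 6, 5, 2, 4, 3, 1
Rank q: 6, 4, 3, 5, 2, 1
d = rank(p) − rank(q): 0, 1, -1, -1, 1, 0; Σd² = 4
ρ = 1 − 6Σd² / [n(n²−1)] = 1 − 6×4 / (6×35) = 1 − 24/210 ≈ 0.886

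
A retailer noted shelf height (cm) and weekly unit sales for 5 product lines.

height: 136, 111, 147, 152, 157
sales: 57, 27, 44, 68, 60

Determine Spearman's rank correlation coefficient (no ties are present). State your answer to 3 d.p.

0.800

Rank height: 2, 1, 3, 4, 5
Rank sales: 3, 1, 2, 5, 4
d = rank(height) − rank(sales): -1, 0, 1, -1, 1; Σd² = 4
ρ = 1 − 6Σd² / [n(n²−1)] = 1 − 6×4 / (5×24) = 1 − 24/120 ≈ 0.800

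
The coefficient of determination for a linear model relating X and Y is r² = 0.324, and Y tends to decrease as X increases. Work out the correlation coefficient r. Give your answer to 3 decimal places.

-0.569

|r| = √0.324 = 0.569
The association is negative, so r = −0.569.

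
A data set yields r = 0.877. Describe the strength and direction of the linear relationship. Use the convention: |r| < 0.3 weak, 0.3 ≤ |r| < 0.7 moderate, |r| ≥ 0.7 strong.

strong positive

r = 0.877 > 0 so the relationship is positive.
|r| = 0.877, which falls in the strong range.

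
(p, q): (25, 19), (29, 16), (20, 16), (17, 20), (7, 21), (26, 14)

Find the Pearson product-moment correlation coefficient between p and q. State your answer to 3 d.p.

-0.741

n = 6, Σp = 124, Σq = 106, Σp² = 2880, Σq² = 1910, Σpq = 2110
nΣpq − ΣpΣq = 12660 − 13144 = -484
nΣp² − (Σp)² = 17280 − 15376 = 1904; nΣq² − (Σq)² = 11460 − 11236 = 224
r = -484 / √(1904 × 224) = -484 / 653.0666 ≈ -0.741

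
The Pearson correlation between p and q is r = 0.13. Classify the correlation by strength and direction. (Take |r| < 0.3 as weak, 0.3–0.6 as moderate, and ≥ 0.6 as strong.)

weak positive

r = 0.13 > 0 so the relationship is positive.
|r| = 0.13, which falls in the weak range.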